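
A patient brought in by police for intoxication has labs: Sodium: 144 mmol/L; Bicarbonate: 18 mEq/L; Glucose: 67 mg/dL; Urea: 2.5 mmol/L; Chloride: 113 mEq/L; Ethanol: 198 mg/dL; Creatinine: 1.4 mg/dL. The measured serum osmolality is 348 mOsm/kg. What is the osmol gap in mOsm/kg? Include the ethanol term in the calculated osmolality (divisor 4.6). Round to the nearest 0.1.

10.7 mOsm/kg

Calculated osmolality = 2·Na + glucose/18 + urea + ethanol/4.6
= 2·144 + 67/18 + 2.5 + 198/4.6
= 288 + 3.72 + 2.50 + 43.04
= 337.26 mOsm/kg ≈ 337.3 mOsm/kg
Osmolar gap = measured − calculated = 348 − 337.3 = 10.7 mOsm/kg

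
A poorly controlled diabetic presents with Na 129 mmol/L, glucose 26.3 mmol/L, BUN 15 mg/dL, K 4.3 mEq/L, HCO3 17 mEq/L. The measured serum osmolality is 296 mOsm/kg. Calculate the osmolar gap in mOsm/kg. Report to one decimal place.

6.3 mOsm/kg

Calculated osmolality = 2·Na + glucose + BUN/2.8
= 2·129 + 26.3 + 15/2.8
= 258 + 26.30 + 5.36
= 289.66 mOsm/kg ≈ 289.7 mOsm/kg
Osmolar gap = measured − calculated = 296 − 289.7 = 6.3 mOsm/kg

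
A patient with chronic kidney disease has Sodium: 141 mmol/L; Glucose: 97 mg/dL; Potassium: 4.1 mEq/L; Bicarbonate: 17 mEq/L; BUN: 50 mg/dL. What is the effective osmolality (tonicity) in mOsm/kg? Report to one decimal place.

287.4 mOsm/kg

Effective osmolality excludes urea (freely permeant across cell membranes):
2·Na + glucose/18
= 2·141 + 97/18
= 282 + 5.39
= 287.39 mOsm/kg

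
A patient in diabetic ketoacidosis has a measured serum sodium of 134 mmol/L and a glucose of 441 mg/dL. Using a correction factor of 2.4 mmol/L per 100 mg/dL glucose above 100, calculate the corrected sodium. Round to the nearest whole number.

142 mmol/L

Corrected Na = measured Na + 2.4 · (glucose − 100)/100
= 134 + 2.4 · (441 − 100)/100
= 134 + 8.2
= 142.2 mmol/L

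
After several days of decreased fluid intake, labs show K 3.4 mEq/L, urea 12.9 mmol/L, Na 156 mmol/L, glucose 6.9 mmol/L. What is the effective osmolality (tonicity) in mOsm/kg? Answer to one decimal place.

318.9 mOsm/kg

Effective osmolality excludes urea (freely permeant across cell membranes):
2·Na + glucose
= 2·156 + 6.9
= 312 + 6.9
= 318.9 mOsm/kg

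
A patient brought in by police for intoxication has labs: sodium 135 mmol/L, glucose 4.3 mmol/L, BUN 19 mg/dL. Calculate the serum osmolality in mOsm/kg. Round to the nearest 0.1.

281.1 mOsm/kg

Calculated osmolality = 2·Na + glucose + BUN/2.8
= 2·135 + 4.3 + 19/2.8
= 270 + 4.30 + 6.79
= 281.09 mOsm/kg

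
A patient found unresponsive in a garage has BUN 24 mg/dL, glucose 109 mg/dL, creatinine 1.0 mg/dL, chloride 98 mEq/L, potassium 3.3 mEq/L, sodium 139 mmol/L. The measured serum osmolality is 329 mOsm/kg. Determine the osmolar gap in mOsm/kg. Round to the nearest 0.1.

Calculated osmolality = 2·Na + glucose/18 + BUN/2.8
= 2·139 + 109/18 + 24/2.8
= 278 + 6.06 + 8.57
= 292.63 mOsm/kg ≈ 292.6 mOsm/kg
Osmolar gap = measured − calculated = 329 − 292.6 = 36.4 mOsm/kg

36.4 mOsm/kg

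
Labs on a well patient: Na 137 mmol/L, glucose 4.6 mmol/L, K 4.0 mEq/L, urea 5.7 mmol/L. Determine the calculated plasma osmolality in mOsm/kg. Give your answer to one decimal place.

284.3 mOsm/kg

Calculated osmolality = 2·Na + glucose + urea
= 2·137 + 4.6 + 5.7
= 274 + 4.60 + 5.70
= 284.3 mOsm/kg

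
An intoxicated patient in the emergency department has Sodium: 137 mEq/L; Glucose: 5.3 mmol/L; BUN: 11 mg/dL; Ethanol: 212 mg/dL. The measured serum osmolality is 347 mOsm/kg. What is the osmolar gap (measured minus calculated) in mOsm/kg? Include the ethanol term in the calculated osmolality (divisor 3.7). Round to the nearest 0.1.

6.5 mOsm/kg

Calculated osmolality = 2·Na + glucose + BUN/2.8 + ethanol/3.7
= 2·137 + 5.3 + 11/2.8 + 212/3.7
= 274 + 5.30 + 3.93 + 57.30
= 340.53 mOsm/kg ≈ 340.5 mOsm/kg
Osmolar gap = measured − calculated = 347 − 340.5 = 6.5 mOsm/kg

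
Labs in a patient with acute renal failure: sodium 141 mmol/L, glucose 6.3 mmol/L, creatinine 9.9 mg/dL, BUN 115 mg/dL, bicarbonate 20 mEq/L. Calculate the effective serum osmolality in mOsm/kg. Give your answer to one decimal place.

288.3 mOsm/kg

Effective osmolality excludes urea (freely permeant across cell membranes):
2·Na + glucose
= 2·141 + 6.3
= 282 + 6.3
= 288.3 mOsm/kg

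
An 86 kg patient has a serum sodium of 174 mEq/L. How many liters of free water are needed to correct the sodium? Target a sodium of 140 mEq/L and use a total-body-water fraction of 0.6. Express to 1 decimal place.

TBW = 0.6 · 86 = 51.6 L
Free water deficit = TBW · (Na/140 − 1)
= 51.6 · (174/140 − 1)
= 51.6 · 0.2429
= 12.53 L

12.5 L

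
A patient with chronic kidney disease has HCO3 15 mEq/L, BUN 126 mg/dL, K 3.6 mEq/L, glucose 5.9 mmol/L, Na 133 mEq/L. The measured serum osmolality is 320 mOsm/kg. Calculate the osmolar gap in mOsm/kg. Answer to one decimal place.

Calculated osmolality = 2·Na + glucose + BUN/2.8
= 2·133 + 5.9 + 126/2.8
= 266 + 5.90 + 45
= 316.9 mOsm/kg ≈ 316.9 mOsm/kg
Osmolar gap = measured − calculated = 320 − 316.9 = 3.1 mOsm/kg

3.1 mOsm/kg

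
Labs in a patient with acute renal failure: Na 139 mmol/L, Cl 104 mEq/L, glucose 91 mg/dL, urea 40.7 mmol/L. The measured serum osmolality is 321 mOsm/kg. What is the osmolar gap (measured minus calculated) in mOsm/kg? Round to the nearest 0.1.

-2.8 mOsm/kg

Calculated osmolality = 2·Na + glucose/18 + urea
= 2·139 + 91/18 + 40.7
= 278 + 5.06 + 40.70
= 323.76 mOsm/kg ≈ 323.8 mOsm/kg
Osmolar gap = measured − calculated = 321 − 323.8 = -2.8 mOsm/kg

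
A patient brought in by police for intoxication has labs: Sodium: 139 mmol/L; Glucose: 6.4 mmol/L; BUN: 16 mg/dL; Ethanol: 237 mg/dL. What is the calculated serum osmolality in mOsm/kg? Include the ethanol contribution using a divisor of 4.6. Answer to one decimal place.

341.6 mOsm/kg

Calculated osmolality = 2·Na + glucose + BUN/2.8 + ethanol/4.6
= 2·139 + 6.4 + 16/2.8 + 237/4.6
= 278 + 6.40 + 5.71 + 51.52
= 341.63 mOsm/kg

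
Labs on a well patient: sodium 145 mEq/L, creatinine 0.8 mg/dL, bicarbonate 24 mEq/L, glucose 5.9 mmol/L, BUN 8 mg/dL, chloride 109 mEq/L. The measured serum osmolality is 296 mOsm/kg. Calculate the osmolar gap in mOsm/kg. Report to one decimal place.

-2.8 mOsm/kg

Calculated osmolality = 2·Na + glucose + BUN/2.8
= 2·145 + 5.9 + 8/2.8
= 290 + 5.90 + 2.86
= 298.76 mOsm/kg ≈ 298.8 mOsm/kg
Osmolar gap = measured − calculated = 296 − 298.8 = -2.8 mOsm/kg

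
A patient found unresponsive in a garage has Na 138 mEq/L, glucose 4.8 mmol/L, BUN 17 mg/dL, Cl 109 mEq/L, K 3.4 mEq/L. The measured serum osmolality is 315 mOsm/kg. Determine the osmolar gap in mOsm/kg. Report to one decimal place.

28.1 mOsm/kg

Calculated osmolality = 2·Na + glucose + BUN/2.8
= 2·138 + 4.8 + 17/2.8
= 276 + 4.80 + 6.07
= 286.87 mOsm/kg ≈ 286.9 mOsm/kg
Osmolar gap = measured − calculated = 315 − 286.9 = 28.1 mOsm/kg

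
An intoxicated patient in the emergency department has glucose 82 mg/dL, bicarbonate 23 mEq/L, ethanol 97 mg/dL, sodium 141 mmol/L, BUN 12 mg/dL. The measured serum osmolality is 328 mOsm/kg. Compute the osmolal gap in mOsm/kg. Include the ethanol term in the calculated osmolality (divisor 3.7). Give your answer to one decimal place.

10.9 mOsm/kg

Calculated osmolality = 2·Na + glucose/18 + BUN/2.8 + ethanol/3.7
= 2·141 + 82/18 + 12/2.8 + 97/3.7
= 282 + 4.56 + 4.29 + 26.22
= 317.07 mOsm/kg ≈ 317.1 mOsm/kg
Osmolar gap = measured − calculated = 328 − 317.1 = 10.9 mOsm/kg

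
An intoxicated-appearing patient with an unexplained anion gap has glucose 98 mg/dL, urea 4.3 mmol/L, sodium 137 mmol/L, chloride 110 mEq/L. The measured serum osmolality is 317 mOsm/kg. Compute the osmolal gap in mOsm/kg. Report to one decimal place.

Calculated osmolality = 2·Na + glucose/18 + urea
= 2·137 + 98/18 + 4.3
= 274 + 5.44 + 4.30
= 283.74 mOsm/kg ≈ 283.7 mOsm/kg
Osmolar gap = measured − calculated = 317 − 283.7 = 33.3 mOsm/kg

33.3 mOsm/kg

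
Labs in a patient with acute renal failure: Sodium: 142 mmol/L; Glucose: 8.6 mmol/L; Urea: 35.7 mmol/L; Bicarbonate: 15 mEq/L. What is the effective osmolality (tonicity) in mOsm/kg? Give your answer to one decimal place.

Effective osmolality excludes urea (freely permeant across cell membranes):
2·Na + glucose
= 2·142 + 8.6
= 284 + 8.6
= 292.6 mOsm/kg

292.6 mOsm/kg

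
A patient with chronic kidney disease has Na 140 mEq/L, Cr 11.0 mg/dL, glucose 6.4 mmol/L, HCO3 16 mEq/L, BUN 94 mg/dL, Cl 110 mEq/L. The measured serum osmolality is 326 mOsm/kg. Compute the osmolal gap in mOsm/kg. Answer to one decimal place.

6.0 mOsm/kg

Calculated osmolality = 2·Na + glucose + BUN/2.8
= 2·140 + 6.4 + 94/2.8
= 280 + 6.40 + 33.57
= 319.97 mOsm/kg ≈ 320.0 mOsm/kg
Osmolar gap = measured − calculated = 326 − 320.0 = 6.0 mOsm/kg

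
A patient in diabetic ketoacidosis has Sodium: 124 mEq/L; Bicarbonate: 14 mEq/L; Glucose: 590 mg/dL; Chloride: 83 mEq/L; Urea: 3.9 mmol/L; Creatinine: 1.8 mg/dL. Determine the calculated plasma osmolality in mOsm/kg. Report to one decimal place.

284.7 mOsm/kg

Calculated osmolality = 2·Na + glucose/18 + urea
= 2·124 + 590/18 + 3.9
= 248 + 32.78 + 3.90
= 284.68 mOsm/kg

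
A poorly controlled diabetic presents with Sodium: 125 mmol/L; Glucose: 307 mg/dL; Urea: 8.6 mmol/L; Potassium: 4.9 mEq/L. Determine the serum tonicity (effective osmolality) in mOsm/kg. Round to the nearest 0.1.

Effective osmolality excludes urea (freely permeant across cell membranes):
2·Na + glucose/18
= 2·125 + 307/18
= 250 + 17.06
= 267.06 mOsm/kg

267.1 mOsm/kg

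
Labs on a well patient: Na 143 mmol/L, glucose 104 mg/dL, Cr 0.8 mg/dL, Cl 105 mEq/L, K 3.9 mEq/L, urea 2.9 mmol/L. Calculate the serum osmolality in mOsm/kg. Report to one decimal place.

Calculated osmolality = 2·Na + glucose/18 + urea
= 2·143 + 104/18 + 2.9
= 286 + 5.78 + 2.90
= 294.68 mOsm/kg

294.7 mOsm/kg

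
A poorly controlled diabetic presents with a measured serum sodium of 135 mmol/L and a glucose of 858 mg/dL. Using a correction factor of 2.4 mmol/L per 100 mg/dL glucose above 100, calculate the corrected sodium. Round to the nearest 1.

Corrected Na = measured Na + 2.4 · (glucose − 100)/100
= 135 + 2.4 · (858 − 100)/100
= 135 + 18.2
= 153.2 mmol/L

153 mmol/L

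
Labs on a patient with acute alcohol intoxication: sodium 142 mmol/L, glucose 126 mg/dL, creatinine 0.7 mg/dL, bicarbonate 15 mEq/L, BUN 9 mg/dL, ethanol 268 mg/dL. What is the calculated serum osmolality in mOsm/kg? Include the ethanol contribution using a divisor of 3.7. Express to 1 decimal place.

366.6 mOsm/kg

Calculated osmolality = 2·Na + glucose/18 + BUN/2.8 + ethanol/3.7
= 2·142 + 126/18 + 9/2.8 + 268/3.7
= 284 + 7 + 3.21 + 72.43
= 366.64 mOsm/kg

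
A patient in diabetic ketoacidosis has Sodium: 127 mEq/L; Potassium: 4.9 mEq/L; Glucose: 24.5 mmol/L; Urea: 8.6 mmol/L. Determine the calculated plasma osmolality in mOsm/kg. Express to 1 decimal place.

287.1 mOsm/kg

Calculated osmolality = 2·Na + glucose + urea
= 2·127 + 24.5 + 8.6
= 254 + 24.50 + 8.60
= 287.1 mOsm/kg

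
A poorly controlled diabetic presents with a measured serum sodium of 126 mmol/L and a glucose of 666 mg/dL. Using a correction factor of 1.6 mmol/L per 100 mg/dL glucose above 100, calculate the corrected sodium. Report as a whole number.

135 mmol/L

Corrected Na = measured Na + 1.6 · (glucose − 100)/100
= 126 + 1.6 · (666 − 100)/100
= 126 + 9.1
= 135.1 mmol/L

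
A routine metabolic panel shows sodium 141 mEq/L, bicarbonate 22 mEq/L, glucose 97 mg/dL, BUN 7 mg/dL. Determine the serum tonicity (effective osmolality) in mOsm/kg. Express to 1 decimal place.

Effective osmolality excludes urea (freely permeant across cell membranes):
2·Na + glucose/18
= 2·141 + 97/18
= 282 + 5.39
= 287.39 mOsm/kg

287.4 mOsm/kg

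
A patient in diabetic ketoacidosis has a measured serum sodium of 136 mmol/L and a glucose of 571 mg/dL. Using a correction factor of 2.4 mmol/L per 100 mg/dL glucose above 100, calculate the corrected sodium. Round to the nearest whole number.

Corrected Na = measured Na + 2.4 · (glucose − 100)/100
= 136 + 2.4 · (571 − 100)/100
= 136 + 11.3
= 147.3 mmol/L

147 mmol/L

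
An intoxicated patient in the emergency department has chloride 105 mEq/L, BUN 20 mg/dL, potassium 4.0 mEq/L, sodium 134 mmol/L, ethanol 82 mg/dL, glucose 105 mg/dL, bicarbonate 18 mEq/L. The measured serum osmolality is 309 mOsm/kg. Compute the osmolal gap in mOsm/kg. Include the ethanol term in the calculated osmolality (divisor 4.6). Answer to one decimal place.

Calculated osmolality = 2·Na + glucose/18 + BUN/2.8 + ethanol/4.6
= 2·134 + 105/18 + 20/2.8 + 82/4.6
= 268 + 5.83 + 7.14 + 17.83
= 298.8 mOsm/kg ≈ 298.8 mOsm/kg
Osmolar gap = measured − calculated = 309 − 298.8 = 10.2 mOsm/kg

10.2 mOsm/kg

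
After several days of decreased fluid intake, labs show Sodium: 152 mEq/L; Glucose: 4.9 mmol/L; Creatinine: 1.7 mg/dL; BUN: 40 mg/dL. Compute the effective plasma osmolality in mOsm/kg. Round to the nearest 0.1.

Effective osmolality excludes urea (freely permeant across cell membranes):
2·Na + glucose
= 2·152 + 4.9
= 304 + 4.9
= 308.9 mOsm/kg

308.9 mOsm/kg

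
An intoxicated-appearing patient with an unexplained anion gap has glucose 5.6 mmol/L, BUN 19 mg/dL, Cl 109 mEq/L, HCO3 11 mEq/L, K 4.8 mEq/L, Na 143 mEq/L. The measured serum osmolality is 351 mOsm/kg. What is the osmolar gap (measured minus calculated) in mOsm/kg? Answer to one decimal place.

52.6 mOsm/kg

Calculated osmolality = 2·Na + glucose + BUN/2.8
= 2·143 + 5.6 + 19/2.8
= 286 + 5.60 + 6.79
= 298.39 mOsm/kg ≈ 298.4 mOsm/kg
Osmolar gap = measured − calculated = 351 − 298.4 = 52.6 mOsm/kg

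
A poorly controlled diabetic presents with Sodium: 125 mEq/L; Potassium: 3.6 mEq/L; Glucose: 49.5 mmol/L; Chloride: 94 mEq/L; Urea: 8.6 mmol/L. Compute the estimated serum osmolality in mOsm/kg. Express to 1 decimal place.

308.1 mOsm/kg

Calculated osmolality = 2·Na + glucose + urea
= 2·125 + 49.5 + 8.6
= 250 + 49.50 + 8.60
= 308.1 mOsm/kg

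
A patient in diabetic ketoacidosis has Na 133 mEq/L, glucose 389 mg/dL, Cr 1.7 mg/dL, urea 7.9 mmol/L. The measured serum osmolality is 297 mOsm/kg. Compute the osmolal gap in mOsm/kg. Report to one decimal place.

Calculated osmolality = 2·Na + glucose/18 + urea
= 2·133 + 389/18 + 7.9
= 266 + 21.61 + 7.90
= 295.51 mOsm/kg ≈ 295.5 mOsm/kg
Osmolar gap = measured − calculated = 297 − 295.5 = 1.5 mOsm/kg

1.5 mOsm/kg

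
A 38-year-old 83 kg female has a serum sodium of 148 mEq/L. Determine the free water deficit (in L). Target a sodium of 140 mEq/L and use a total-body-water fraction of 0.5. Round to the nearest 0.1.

2.4 L

TBW = 0.5 · 83 = 41.5 L
Free water deficit = TBW · (Na/140 − 1)
= 41.5 · (148/140 − 1)
= 41.5 · 0.0571
= 2.37 L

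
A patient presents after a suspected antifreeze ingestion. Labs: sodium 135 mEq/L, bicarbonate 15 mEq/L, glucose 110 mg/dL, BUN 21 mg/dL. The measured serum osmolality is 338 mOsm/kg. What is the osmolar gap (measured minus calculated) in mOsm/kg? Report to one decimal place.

Calculated osmolality = 2·Na + glucose/18 + BUN/2.8
= 2·135 + 110/18 + 21/2.8
= 270 + 6.11 + 7.50
= 283.61 mOsm/kg ≈ 283.6 mOsm/kg
Osmolar gap = measured − calculated = 338 − 283.6 = 54.4 mOsm/kg

54.4 mOsm/kg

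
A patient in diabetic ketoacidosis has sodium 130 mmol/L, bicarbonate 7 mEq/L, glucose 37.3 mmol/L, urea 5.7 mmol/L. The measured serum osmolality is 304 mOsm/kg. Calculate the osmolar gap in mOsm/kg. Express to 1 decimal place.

1.0 mOsm/kg

Calculated osmolality = 2·Na + glucose + urea
= 2·130 + 37.3 + 5.7
= 260 + 37.30 + 5.70
= 303 mOsm/kg ≈ 303.0 mOsm/kg
Osmolar gap = measured − calculated = 304 − 303.0 = 1.0 mOsm/kg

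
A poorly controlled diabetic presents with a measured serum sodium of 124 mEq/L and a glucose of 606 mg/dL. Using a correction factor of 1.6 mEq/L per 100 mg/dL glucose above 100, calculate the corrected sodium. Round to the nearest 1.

Corrected Na = measured Na + 1.6 · (glucose − 100)/100
= 124 + 1.6 · (606 − 100)/100
= 124 + 8.1
= 132.1 mEq/L

132 mEq/L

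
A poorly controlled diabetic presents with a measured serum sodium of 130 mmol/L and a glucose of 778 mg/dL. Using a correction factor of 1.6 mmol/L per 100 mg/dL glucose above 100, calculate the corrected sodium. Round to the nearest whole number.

141 mmol/L

Corrected Na = measured Na + 1.6 · (glucose − 100)/100
= 130 + 1.6 · (778 − 100)/100
= 130 + 10.8
= 140.8 mmol/L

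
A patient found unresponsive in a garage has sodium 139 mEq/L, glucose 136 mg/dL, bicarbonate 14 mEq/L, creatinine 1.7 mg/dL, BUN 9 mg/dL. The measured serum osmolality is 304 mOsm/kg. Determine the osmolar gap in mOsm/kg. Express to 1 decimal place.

Calculated osmolality = 2·Na + glucose/18 + BUN/2.8
= 2·139 + 136/18 + 9/2.8
= 278 + 7.56 + 3.21
= 288.77 mOsm/kg ≈ 288.8 mOsm/kg
Osmolar gap = measured − calculated = 304 − 288.8 = 15.2 mOsm/kg

15.2 mOsm/kg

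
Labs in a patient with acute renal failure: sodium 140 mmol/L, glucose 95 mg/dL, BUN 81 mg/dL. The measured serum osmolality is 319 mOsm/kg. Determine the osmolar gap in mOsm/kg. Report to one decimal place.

Calculated osmolality = 2·Na + glucose/18 + BUN/2.8
= 2·140 + 95/18 + 81/2.8
= 280 + 5.28 + 28.93
= 314.21 mOsm/kg ≈ 314.2 mOsm/kg
Osmolar gap = measured − calculated = 319 − 314.2 = 4.8 mOsm/kg

4.8 mOsm/kg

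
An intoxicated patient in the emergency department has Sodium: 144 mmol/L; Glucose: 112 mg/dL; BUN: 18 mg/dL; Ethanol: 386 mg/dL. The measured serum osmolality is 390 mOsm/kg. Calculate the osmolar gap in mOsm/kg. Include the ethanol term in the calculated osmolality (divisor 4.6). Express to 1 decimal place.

Calculated osmolality = 2·Na + glucose/18 + BUN/2.8 + ethanol/4.6
= 2·144 + 112/18 + 18/2.8 + 386/4.6
= 288 + 6.22 + 6.43 + 83.91
= 384.56 mOsm/kg ≈ 384.6 mOsm/kg
Osmolar gap = measured − calculated = 390 − 384.6 = 5.4 mOsm/kg

5.4 mOsm/kg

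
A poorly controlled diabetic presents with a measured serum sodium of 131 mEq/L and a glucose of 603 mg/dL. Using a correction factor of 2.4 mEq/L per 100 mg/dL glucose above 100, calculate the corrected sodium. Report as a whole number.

Corrected Na = measured Na + 2.4 · (glucose − 100)/100
= 131 + 2.4 · (603 − 100)/100
= 131 + 12.1
= 143.1 mEq/L

143 mEq/L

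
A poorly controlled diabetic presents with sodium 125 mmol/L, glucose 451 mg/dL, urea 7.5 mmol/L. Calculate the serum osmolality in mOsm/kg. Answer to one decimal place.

Calculated osmolality = 2·Na + glucose/18 + urea
= 2·125 + 451/18 + 7.5
= 250 + 25.06 + 7.50
= 282.56 mOsm/kg

282.6 mOsm/kg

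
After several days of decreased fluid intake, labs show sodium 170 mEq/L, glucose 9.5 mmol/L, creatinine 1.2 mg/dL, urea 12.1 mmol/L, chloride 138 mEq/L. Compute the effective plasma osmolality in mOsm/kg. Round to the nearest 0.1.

Effective osmolality excludes urea (freely permeant across cell membranes):
2·Na + glucose
= 2·170 + 9.5
= 340 + 9.5
= 349.5 mOsm/kg

349.5 mOsm/kg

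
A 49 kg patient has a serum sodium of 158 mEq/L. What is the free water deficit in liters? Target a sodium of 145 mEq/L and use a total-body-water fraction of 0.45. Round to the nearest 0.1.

TBW = 0.45 · 49 = 22.05 L
Free water deficit = TBW · (Na/145 − 1)
= 22.05 · (158/145 − 1)
= 22.05 · 0.0897
= 1.98 L

2.0 L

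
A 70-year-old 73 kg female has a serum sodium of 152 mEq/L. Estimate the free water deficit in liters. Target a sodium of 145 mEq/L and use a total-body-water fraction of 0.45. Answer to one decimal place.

1.6 L

TBW = 0.45 · 73 = 32.85 L
Free water deficit = TBW · (Na/145 − 1)
= 32.85 · (152/145 − 1)
= 32.85 · 0.0483
= 1.59 L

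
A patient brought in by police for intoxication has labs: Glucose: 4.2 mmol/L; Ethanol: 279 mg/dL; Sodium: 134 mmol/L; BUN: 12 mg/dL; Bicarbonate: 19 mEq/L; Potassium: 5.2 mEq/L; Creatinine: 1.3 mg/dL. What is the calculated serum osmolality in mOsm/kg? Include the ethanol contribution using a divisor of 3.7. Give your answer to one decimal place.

351.9 mOsm/kg

Calculated osmolality = 2·Na + glucose + BUN/2.8 + ethanol/3.7
= 2·134 + 4.2 + 12/2.8 + 279/3.7
= 268 + 4.20 + 4.29 + 75.41
= 351.9 mOsm/kg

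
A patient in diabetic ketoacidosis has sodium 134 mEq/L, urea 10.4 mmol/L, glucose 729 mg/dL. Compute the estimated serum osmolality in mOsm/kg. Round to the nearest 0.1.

Calculated osmolality = 2·Na + glucose/18 + urea
= 2·134 + 729/18 + 10.4
= 268 + 40.50 + 10.40
= 318.9 mOsm/kg

318.9 mOsm/kg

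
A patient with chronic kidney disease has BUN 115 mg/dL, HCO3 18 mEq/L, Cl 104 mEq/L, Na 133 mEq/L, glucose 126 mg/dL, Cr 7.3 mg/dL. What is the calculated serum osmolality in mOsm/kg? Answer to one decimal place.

314.1 mOsm/kg

Calculated osmolality = 2·Na + glucose/18 + BUN/2.8
= 2·133 + 126/18 + 115/2.8
= 266 + 7 + 41.07
= 314.07 mOsm/kg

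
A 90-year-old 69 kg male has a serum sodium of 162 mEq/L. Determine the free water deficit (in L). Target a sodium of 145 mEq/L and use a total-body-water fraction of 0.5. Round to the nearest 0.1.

TBW = 0.5 · 69 = 34.5 L
Free water deficit = TBW · (Na/145 − 1)
= 34.5 · (162/145 − 1)
= 34.5 · 0.1172
= 4.04 L

4.0 L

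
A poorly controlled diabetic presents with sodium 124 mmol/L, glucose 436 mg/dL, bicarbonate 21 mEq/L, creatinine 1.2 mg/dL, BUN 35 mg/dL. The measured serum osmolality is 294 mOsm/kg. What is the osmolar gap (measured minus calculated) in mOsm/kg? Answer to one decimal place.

Calculated osmolality = 2·Na + glucose/18 + BUN/2.8
= 2·124 + 436/18 + 35/2.8
= 248 + 24.22 + 12.50
= 284.72 mOsm/kg ≈ 284.7 mOsm/kg
Osmolar gap = measured − calculated = 294 − 284.7 = 9.3 mOsm/kg

9.3 mOsm/kg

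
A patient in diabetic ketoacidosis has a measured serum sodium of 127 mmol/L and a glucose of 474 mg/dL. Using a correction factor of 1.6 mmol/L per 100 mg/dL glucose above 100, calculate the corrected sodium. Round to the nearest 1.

Corrected Na = measured Na + 1.6 · (glucose − 100)/100
= 127 + 1.6 · (474 − 100)/100
= 127 + 6
= 133 mmol/L

133 mmol/L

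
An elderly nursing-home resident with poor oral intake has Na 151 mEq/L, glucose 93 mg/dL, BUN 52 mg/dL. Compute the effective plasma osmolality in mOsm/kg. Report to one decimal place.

Effective osmolality excludes urea (freely permeant across cell membranes):
2·Na + glucose/18
= 2·151 + 93/18
= 302 + 5.17
= 307.17 mOsm/kg

307.2 mOsm/kg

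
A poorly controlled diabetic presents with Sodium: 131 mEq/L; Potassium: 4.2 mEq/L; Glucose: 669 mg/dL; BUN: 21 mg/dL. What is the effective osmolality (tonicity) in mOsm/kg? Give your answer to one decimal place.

299.2 mOsm/kg

Effective osmolality excludes urea (freely permeant across cell membranes):
2·Na + glucose/18
= 2·131 + 669/18
= 262 + 37.17
= 299.17 mOsm/kg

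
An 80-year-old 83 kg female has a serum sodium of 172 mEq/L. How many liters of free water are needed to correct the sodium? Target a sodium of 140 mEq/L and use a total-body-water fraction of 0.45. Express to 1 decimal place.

8.5 L

TBW = 0.45 · 83 = 37.35 L
Free water deficit = TBW · (Na/140 − 1)
= 37.35 · (172/140 − 1)
= 37.35 · 0.2286
= 8.54 L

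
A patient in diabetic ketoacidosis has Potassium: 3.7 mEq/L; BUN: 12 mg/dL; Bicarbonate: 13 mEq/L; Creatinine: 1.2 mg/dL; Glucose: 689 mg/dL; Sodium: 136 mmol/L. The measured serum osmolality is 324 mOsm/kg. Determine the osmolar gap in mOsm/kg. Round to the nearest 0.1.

Calculated osmolality = 2·Na + glucose/18 + BUN/2.8
= 2·136 + 689/18 + 12/2.8
= 272 + 38.28 + 4.29
= 314.57 mOsm/kg ≈ 314.6 mOsm/kg
Osmolar gap = measured − calculated = 324 − 314.6 = 9.4 mOsm/kg

9.4 mOsm/kg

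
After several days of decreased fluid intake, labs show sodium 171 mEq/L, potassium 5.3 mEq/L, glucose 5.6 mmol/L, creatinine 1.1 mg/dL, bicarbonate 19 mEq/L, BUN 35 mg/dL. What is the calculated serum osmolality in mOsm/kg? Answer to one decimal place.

360.1 mOsm/kg

Calculated osmolality = 2·Na + glucose + BUN/2.8
= 2·171 + 5.6 + 35/2.8
= 342 + 5.60 + 12.50
= 360.1 mOsm/kg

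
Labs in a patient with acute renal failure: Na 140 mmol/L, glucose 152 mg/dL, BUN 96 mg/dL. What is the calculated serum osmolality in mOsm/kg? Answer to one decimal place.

Calculated osmolality = 2·Na + glucose/18 + BUN/2.8
= 2·140 + 152/18 + 96/2.8
= 280 + 8.44 + 34.29
= 322.73 mOsm/kg

322.7 mOsm/kg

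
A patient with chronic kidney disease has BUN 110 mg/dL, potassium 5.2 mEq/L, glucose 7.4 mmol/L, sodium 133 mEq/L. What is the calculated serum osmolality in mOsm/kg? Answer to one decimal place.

Calculated osmolality = 2·Na + glucose + BUN/2.8
= 2·133 + 7.4 + 110/2.8
= 266 + 7.40 + 39.29
= 312.69 mOsm/kg

312.7 mOsm/kg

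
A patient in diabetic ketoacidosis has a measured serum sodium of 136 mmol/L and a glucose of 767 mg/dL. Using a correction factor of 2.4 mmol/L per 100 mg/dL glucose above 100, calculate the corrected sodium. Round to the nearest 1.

152 mmol/L

Corrected Na = measured Na + 2.4 · (glucose − 100)/100
= 136 + 2.4 · (767 − 100)/100
= 136 + 16
= 152 mmol/L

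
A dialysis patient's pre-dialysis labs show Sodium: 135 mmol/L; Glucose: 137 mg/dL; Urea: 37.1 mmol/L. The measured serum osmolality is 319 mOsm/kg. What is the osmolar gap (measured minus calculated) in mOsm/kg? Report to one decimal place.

4.3 mOsm/kg

Calculated osmolality = 2·Na + glucose/18 + urea
= 2·135 + 137/18 + 37.1
= 270 + 7.61 + 37.10
= 314.71 mOsm/kg ≈ 314.7 mOsm/kg
Osmolar gap = measured − calculated = 319 − 314.7 = 4.3 mOsm/kg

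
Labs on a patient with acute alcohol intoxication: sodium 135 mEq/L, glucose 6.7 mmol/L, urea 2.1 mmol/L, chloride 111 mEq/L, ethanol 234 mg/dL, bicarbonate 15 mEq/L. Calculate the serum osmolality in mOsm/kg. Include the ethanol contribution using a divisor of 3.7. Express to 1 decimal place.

342.0 mOsm/kg

Calculated osmolality = 2·Na + glucose + urea + ethanol/3.7
= 2·135 + 6.7 + 2.1 + 234/3.7
= 270 + 6.70 + 2.10 + 63.24
= 342.04 mOsm/kg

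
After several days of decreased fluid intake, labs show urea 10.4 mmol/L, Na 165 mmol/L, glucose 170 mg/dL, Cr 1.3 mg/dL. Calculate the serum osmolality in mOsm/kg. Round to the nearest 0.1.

349.8 mOsm/kg

Calculated osmolality = 2·Na + glucose/18 + urea
= 2·165 + 170/18 + 10.4
= 330 + 9.44 + 10.40
= 349.84 mOsm/kg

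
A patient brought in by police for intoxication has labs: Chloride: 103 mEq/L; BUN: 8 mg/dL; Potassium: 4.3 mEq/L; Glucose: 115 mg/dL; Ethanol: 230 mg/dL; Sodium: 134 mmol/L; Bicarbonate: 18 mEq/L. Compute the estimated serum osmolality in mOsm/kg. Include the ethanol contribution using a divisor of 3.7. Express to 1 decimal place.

Calculated osmolality = 2·Na + glucose/18 + BUN/2.8 + ethanol/3.7
= 2·134 + 115/18 + 8/2.8 + 230/3.7
= 268 + 6.39 + 2.86 + 62.16
= 339.41 mOsm/kg

339.4 mOsm/kg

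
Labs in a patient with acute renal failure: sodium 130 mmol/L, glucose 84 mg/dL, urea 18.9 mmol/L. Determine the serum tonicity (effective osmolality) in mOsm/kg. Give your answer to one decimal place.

Effective osmolality excludes urea (freely permeant across cell membranes):
2·Na + glucose/18
= 2·130 + 84/18
= 260 + 4.67
= 264.67 mOsm/kg

264.7 mOsm/kg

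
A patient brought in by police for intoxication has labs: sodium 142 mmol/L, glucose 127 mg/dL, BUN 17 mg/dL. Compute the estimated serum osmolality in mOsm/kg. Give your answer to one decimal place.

297.1 mOsm/kg

Calculated osmolality = 2·Na + glucose/18 + BUN/2.8
= 2·142 + 127/18 + 17/2.8
= 284 + 7.06 + 6.07
= 297.13 mOsm/kg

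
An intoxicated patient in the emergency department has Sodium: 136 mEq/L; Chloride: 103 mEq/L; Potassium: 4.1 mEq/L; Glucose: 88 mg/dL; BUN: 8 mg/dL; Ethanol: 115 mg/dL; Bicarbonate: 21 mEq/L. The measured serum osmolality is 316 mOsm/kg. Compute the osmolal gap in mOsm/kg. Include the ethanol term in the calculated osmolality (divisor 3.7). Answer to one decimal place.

Calculated osmolality = 2·Na + glucose/18 + BUN/2.8 + ethanol/3.7
= 2·136 + 88/18 + 8/2.8 + 115/3.7
= 272 + 4.89 + 2.86 + 31.08
= 310.83 mOsm/kg ≈ 310.8 mOsm/kg
Osmolar gap = measured − calculated = 316 − 310.8 = 5.2 mOsm/kg

5.2 mOsm/kg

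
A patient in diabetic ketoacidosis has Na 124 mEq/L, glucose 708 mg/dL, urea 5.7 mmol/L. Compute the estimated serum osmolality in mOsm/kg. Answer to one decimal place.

293.0 mOsm/kg

Calculated osmolality = 2·Na + glucose/18 + urea
= 2·124 + 708/18 + 5.7
= 248 + 39.33 + 5.70
= 293.03 mOsm/kg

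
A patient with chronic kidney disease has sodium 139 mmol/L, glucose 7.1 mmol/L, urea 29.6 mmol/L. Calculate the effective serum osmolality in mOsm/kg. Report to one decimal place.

Effective osmolality excludes urea (freely permeant across cell membranes):
2·Na + glucose
= 2·139 + 7.1
= 278 + 7.1
= 285.1 mOsm/kg

285.1 mOsm/kg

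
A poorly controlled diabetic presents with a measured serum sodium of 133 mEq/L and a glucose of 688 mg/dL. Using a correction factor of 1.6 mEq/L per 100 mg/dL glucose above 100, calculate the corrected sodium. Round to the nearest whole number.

Corrected Na = measured Na + 1.6 · (glucose − 100)/100
= 133 + 1.6 · (688 − 100)/100
= 133 + 9.4
= 142.4 mEq/L

142 mEq/L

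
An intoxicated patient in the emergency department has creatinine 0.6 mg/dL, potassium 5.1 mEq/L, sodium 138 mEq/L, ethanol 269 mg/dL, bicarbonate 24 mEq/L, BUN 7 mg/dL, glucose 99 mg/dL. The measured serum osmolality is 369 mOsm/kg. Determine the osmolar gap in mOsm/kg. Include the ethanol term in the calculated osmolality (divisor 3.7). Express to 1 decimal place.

12.3 mOsm/kg

Calculated osmolality = 2·Na + glucose/18 + BUN/2.8 + ethanol/3.7
= 2·138 + 99/18 + 7/2.8 + 269/3.7
= 276 + 5.50 + 2.50 + 72.70
= 356.7 mOsm/kg ≈ 356.7 mOsm/kg
Osmolar gap = measured − calculated = 369 − 356.7 = 12.3 mOsm/kg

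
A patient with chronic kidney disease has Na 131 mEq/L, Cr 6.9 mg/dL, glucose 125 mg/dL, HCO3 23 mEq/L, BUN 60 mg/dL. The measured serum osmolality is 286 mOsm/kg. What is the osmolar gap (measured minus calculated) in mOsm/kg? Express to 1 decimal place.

Calculated osmolality = 2·Na + glucose/18 + BUN/2.8
= 2·131 + 125/18 + 60/2.8
= 262 + 6.94 + 21.43
= 290.37 mOsm/kg ≈ 290.4 mOsm/kg
Osmolar gap = measured − calculated = 286 − 290.4 = -4.4 mOsm/kg

-4.4 mOsm/kg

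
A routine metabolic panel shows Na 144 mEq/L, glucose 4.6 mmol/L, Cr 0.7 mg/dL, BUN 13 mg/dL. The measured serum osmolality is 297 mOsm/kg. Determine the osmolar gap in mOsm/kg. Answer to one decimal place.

-0.2 mOsm/kg

Calculated osmolality = 2·Na + glucose + BUN/2.8
= 2·144 + 4.6 + 13/2.8
= 288 + 4.60 + 4.64
= 297.24 mOsm/kg ≈ 297.2 mOsm/kg
Osmolar gap = measured − calculated = 297 − 297.2 = -0.2 mOsm/kg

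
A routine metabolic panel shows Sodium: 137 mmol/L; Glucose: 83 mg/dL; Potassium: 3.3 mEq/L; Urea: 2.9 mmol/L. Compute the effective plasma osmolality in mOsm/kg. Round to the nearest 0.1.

278.6 mOsm/kg

Effective osmolality excludes urea (freely permeant across cell membranes):
2·Na + glucose/18
= 2·137 + 83/18
= 274 + 4.61
= 278.61 mOsm/kg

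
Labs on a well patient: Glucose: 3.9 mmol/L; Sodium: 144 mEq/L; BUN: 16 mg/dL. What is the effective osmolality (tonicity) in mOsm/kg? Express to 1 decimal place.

Effective osmolality excludes urea (freely permeant across cell membranes):
2·Na + glucose
= 2·144 + 3.9
= 288 + 3.9
= 291.9 mOsm/kg

291.9 mOsm/kg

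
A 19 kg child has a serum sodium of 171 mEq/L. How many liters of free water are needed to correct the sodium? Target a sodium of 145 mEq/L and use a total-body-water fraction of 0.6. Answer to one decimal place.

2.0 L

TBW = 0.6 · 19 = 11.4 L
Free water deficit = TBW · (Na/145 − 1)
= 11.4 · (171/145 − 1)
= 11.4 · 0.1793
= 2.04 L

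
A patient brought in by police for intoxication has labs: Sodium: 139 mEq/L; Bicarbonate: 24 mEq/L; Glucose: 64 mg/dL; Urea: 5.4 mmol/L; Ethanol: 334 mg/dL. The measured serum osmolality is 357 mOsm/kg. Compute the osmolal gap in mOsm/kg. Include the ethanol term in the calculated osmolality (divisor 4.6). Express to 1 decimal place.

-2.6 mOsm/kg

Calculated osmolality = 2·Na + glucose/18 + urea + ethanol/4.6
= 2·139 + 64/18 + 5.4 + 334/4.6
= 278 + 3.56 + 5.40 + 72.61
= 359.57 mOsm/kg ≈ 359.6 mOsm/kg
Osmolar gap = measured − calculated = 357 − 359.6 = -2.6 mOsm/kg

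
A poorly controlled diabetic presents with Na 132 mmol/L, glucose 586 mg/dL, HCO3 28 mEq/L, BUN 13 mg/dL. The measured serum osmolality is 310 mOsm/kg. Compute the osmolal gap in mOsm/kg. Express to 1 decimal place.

8.8 mOsm/kg

Calculated osmolality = 2·Na + glucose/18 + BUN/2.8
= 2·132 + 586/18 + 13/2.8
= 264 + 32.56 + 4.64
= 301.2 mOsm/kg ≈ 301.2 mOsm/kg
Osmolar gap = measured − calculated = 310 − 301.2 = 8.8 mOsm/kg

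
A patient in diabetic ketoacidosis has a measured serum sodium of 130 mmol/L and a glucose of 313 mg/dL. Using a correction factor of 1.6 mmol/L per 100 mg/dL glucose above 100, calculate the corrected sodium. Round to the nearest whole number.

Corrected Na = measured Na + 1.6 · (glucose − 100)/100
= 130 + 1.6 · (313 − 100)/100
= 130 + 3.4
= 133.4 mmol/L

133 mmol/L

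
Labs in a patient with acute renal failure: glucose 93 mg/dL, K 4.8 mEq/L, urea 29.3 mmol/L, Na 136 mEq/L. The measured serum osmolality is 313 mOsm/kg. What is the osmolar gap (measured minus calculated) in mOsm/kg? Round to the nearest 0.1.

Calculated osmolality = 2·Na + glucose/18 + urea
= 2·136 + 93/18 + 29.3
= 272 + 5.17 + 29.30
= 306.47 mOsm/kg ≈ 306.5 mOsm/kg
Osmolar gap = measured − calculated = 313 − 306.5 = 6.5 mOsm/kg

6.5 mOsm/kg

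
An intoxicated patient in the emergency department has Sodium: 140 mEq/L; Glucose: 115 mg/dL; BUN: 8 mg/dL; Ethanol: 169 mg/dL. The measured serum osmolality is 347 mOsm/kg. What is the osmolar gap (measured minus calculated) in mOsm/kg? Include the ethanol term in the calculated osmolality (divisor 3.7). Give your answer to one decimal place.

12.1 mOsm/kg

Calculated osmolality = 2·Na + glucose/18 + BUN/2.8 + ethanol/3.7
= 2·140 + 115/18 + 8/2.8 + 169/3.7
= 280 + 6.39 + 2.86 + 45.68
= 334.93 mOsm/kg ≈ 334.9 mOsm/kg
Osmolar gap = measured − calculated = 347 − 334.9 = 12.1 mOsm/kg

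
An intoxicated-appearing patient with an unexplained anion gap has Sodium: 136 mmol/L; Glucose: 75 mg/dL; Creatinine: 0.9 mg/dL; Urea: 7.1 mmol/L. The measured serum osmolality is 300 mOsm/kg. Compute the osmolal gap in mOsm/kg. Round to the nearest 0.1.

16.7 mOsm/kg

Calculated osmolality = 2·Na + glucose/18 + urea
= 2·136 + 75/18 + 7.1
= 272 + 4.17 + 7.10
= 283.27 mOsm/kg ≈ 283.3 mOsm/kg
Osmolar gap = measured − calculated = 300 − 283.3 = 16.7 mOsm/kg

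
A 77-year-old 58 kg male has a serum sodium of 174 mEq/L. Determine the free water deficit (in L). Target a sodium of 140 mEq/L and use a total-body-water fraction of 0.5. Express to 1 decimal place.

TBW = 0.5 · 58 = 29 L
Free water deficit = TBW · (Na/140 − 1)
= 29 · (174/140 − 1)
= 29 · 0.2429
= 7.04 L

7.0 L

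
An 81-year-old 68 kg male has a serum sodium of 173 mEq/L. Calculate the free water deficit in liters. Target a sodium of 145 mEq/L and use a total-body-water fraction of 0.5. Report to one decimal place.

TBW = 0.5 · 68 = 34 L
Free water deficit = TBW · (Na/145 − 1)
= 34 · (173/145 − 1)
= 34 · 0.1931
= 6.57 L

6.6 L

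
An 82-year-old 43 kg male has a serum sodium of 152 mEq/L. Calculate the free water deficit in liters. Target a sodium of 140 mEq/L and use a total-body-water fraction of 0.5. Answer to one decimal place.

1.8 L

TBW = 0.5 · 43 = 21.5 L
Free water deficit = TBW · (Na/140 − 1)
= 21.5 · (152/140 − 1)
= 21.5 · 0.0857
= 1.84 L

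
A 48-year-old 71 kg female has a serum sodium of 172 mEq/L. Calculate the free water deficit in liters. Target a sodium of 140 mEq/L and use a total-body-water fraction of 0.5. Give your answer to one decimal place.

TBW = 0.5 · 71 = 35.5 L
Free water deficit = TBW · (Na/140 − 1)
= 35.5 · (172/140 − 1)
= 35.5 · 0.2286
= 8.12 L

8.1 L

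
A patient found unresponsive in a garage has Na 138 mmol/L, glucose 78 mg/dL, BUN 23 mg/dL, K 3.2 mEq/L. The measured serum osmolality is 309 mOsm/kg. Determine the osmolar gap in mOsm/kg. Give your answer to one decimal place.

Calculated osmolality = 2·Na + glucose/18 + BUN/2.8
= 2·138 + 78/18 + 23/2.8
= 276 + 4.33 + 8.21
= 288.54 mOsm/kg ≈ 288.5 mOsm/kg
Osmolar gap = measured − calculated = 309 − 288.5 = 20.5 mOsm/kg

20.5 mOsm/kg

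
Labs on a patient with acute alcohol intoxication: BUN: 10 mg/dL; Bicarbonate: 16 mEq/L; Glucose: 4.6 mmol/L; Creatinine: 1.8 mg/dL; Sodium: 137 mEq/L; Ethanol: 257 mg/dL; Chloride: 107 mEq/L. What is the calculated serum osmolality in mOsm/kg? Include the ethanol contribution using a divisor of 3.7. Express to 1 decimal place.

Calculated osmolality = 2·Na + glucose + BUN/2.8 + ethanol/3.7
= 2·137 + 4.6 + 10/2.8 + 257/3.7
= 274 + 4.60 + 3.57 + 69.46
= 351.63 mOsm/kg

351.6 mOsm/kg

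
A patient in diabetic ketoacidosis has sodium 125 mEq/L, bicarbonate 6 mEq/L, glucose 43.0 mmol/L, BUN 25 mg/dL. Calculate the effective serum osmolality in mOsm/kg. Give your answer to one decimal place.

Effective osmolality excludes urea (freely permeant across cell membranes):
2·Na + glucose
= 2·125 + 43
= 250 + 43
= 293 mOsm/kg

293.0 mOsm/kg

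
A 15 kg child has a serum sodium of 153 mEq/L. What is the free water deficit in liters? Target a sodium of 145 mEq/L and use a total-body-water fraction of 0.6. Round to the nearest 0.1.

TBW = 0.6 · 15 = 9 L
Free water deficit = TBW · (Na/145 − 1)
= 9 · (153/145 − 1)
= 9 · 0.0552
= 0.5 L

0.5 L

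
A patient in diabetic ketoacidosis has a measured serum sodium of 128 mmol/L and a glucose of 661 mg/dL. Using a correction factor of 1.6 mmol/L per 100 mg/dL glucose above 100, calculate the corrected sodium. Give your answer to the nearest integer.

137 mmol/L

Corrected Na = measured Na + 1.6 · (glucose − 100)/100
= 128 + 1.6 · (661 − 100)/100
= 128 + 9
= 137 mmol/L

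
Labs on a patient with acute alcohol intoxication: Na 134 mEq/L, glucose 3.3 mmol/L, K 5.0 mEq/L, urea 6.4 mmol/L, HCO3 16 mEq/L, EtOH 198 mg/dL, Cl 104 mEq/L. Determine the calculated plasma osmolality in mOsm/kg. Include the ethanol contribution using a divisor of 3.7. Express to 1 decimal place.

Calculated osmolality = 2·Na + glucose + urea + ethanol/3.7
= 2·134 + 3.3 + 6.4 + 198/3.7
= 268 + 3.30 + 6.40 + 53.51
= 331.21 mOsm/kg

331.2 mOsm/kg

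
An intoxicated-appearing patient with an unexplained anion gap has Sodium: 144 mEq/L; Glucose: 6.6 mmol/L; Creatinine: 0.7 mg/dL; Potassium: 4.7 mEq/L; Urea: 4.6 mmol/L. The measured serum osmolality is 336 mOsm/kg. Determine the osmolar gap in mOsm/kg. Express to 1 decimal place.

36.8 mOsm/kg

Calculated osmolality = 2·Na + glucose + urea
= 2·144 + 6.6 + 4.6
= 288 + 6.60 + 4.60
= 299.2 mOsm/kg ≈ 299.2 mOsm/kg
Osmolar gap = measured − calculated = 336 − 299.2 = 36.8 mOsm/kg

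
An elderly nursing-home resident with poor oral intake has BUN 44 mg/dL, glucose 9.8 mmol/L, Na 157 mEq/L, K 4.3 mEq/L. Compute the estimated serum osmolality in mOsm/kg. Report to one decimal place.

339.5 mOsm/kg

Calculated osmolality = 2·Na + glucose + BUN/2.8
= 2·157 + 9.8 + 44/2.8
= 314 + 9.80 + 15.71
= 339.51 mOsm/kg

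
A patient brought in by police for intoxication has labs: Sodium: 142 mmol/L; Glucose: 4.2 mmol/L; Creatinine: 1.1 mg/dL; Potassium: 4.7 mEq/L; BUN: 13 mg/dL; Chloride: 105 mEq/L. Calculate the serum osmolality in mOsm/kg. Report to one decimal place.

292.8 mOsm/kg

Calculated osmolality = 2·Na + glucose + BUN/2.8
= 2·142 + 4.2 + 13/2.8
= 284 + 4.20 + 4.64
= 292.84 mOsm/kg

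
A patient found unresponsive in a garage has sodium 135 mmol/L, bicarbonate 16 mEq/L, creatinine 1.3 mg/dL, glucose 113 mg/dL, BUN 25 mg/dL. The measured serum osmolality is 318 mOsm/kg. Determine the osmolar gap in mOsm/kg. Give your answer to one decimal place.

32.8 mOsm/kg

Calculated osmolality = 2·Na + glucose/18 + BUN/2.8
= 2·135 + 113/18 + 25/2.8
= 270 + 6.28 + 8.93
= 285.21 mOsm/kg ≈ 285.2 mOsm/kg
Osmolar gap = measured − calculated = 318 − 285.2 = 32.8 mOsm/kg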